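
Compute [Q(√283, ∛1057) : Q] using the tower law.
[Q(√283, ∛1057) : Q] = 6

Let L = Q(√283, ∛1057). Since Q(√283) ⊂ L and [Q(√283):Q] = 2, the tower law gives 2 | [L:Q]. Likewise Q(∛1057) ⊂ L with [Q(∛1057):Q] = 3 (because 1057 is not a perfect cube), so 3 | [L:Q]. As gcd(2,3) = 1, [L:Q] is divisible by 6. Conversely L is generated over Q by √283 and ∛1057, so [L:Q] ≤ 2·3 = 6. Therefore [Q(√283, ∛1057) : Q] = 6.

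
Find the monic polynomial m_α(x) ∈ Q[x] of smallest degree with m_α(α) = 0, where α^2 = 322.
m_α(x) = x^2 - 322

α satisfies α^2 - 322 = 0, so x^2 - 322 annihilates α. Since d = 322 is squarefree and ≠ 1, it is not a perfect square in Q, so x^2 - 322 has no rational root and is therefore irreducible over Q (a degree-2 polynomial over a field is irreducible iff it has no root). Hence m_α(x) = x^2 - 322.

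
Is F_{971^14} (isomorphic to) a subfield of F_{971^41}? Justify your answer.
No: F_{971^14} is not a subfield of F_{971^41}

F_{p^m} embeds in F_{p^n} iff m | n. Here 14 ∤ 41 (since 41 = 2·14 + 13 with remainder 13 ≠ 0), so F_{971^14} is not a subfield of F_{971^41}. Equivalently: if it were, the tower law would give 14 = [F_{971^14}:F_971] dividing [F_{971^41}:F_971] = 41, contradiction.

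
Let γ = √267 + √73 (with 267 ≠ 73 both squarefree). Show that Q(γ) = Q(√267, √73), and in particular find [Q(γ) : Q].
[Q(γ) : Q] = 4 (equivalently, Q(γ) = Q(√267, √73))

Obviously Q(γ) ⊆ Q(√267, √73), and [Q(√267, √73):Q] = 4 (since 267, 73 are distinct squarefree integers > 1 with 19491 not a perfect square). To show equality we compute the minimal polynomial of γ. From γ = √267 + √73: γ^2 = 267 + 2√(19491) + 73 = 340 + 2√(19491), so γ^2 - 340 = 2√(19491); squaring, (γ^2 - 340)^2 = 4·19491, i.e. γ^4 - 680γ^2 + 115600 - 77964 = 0, i.e. γ^4 - 680γ^2 + 37636 = 0. So γ is a root of x^4 - 680x^2 + 37636. This polynomial is irreducible over Q: it has no rational root (each ±√267 ± √73 is irrational), and any factorization into two quadratics over Q would force √(19491) ∈ Q (pairing opposite roots) or √267, √73 ∈ Q (other pairings), all impossible. Hence [Q(γ):Q] = 4 = [Q(√267, √73):Q], so Q(γ) = Q(√267, √73).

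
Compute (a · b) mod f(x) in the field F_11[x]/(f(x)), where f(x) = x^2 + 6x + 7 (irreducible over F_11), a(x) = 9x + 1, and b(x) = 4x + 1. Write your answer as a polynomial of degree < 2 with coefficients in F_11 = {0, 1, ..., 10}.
a · b ≡ 6x + 2 (mod f(x))

Multiply in F_11[x]: a(x)·b(x) = (9x + 1)·(4x + 1) = 3x^2 + 2x + 1. This has degree ≥ 2, so divide by f(x) over F_11: 3x^2 + 2x + 1 = (3)·(x^2 + 6x + 7) + (6x + 2). Hence a·b ≡ 6x + 2 (mod f). (F_11[x]/(f) is a field with 11^2 = 121 elements since f is irreducible of degree 2.)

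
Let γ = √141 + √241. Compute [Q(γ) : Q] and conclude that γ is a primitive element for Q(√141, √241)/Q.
[Q(γ) : Q] = 4 (equivalently, Q(γ) = Q(√141, √241))

Obviously Q(γ) ⊆ Q(√141, √241), and [Q(√141, √241):Q] = 4 (since 141, 241 are distinct squarefree integers > 1 with 33981 not a perfect square). To show equality we compute the minimal polynomial of γ. From γ = √141 + √241: γ^2 = 141 + 2√(33981) + 241 = 382 + 2√(33981), so γ^2 - 382 = 2√(33981); squaring, (γ^2 - 382)^2 = 4·33981, i.e. γ^4 - 764γ^2 + 145924 - 135924 = 0, i.e. γ^4 - 764γ^2 + 10000 = 0. So γ is a root of x^4 - 764x^2 + 10000. This polynomial is irreducible over Q: it has no rational root (each ±√141 ± √241 is irrational), and any factorization into two quadratics over Q would force √(33981) ∈ Q (pairing opposite roots) or √141, √241 ∈ Q (other pairings), all impossible. Hence [Q(γ):Q] = 4 = [Q(√141, √241):Q], so Q(γ) = Q(√141, √241).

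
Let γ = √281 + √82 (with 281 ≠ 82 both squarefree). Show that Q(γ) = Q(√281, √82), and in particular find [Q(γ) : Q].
[Q(γ) : Q] = 4 (equivalently, Q(γ) = Q(√281, √82))

Obviously Q(γ) ⊆ Q(√281, √82), and [Q(√281, √82):Q] = 4 (since 281, 82 are distinct squarefree integers > 1 with 23042 not a perfect square). To show equality we compute the minimal polynomial of γ. From γ = √281 + √82: γ^2 = 281 + 2√(23042) + 82 = 363 + 2√(23042), so γ^2 - 363 = 2√(23042); squaring, (γ^2 - 363)^2 = 4·23042, i.e. γ^4 - 726γ^2 + 131769 - 92168 = 0, i.e. γ^4 - 726γ^2 + 39601 = 0. So γ is a root of x^4 - 726x^2 + 39601. This polynomial is irreducible over Q: it has no rational root (each ±√281 ± √82 is irrational), and any factorization into two quadratics over Q would force √(23042) ∈ Q (pairing opposite roots) or √281, √82 ∈ Q (other pairings), all impossible. Hence [Q(γ):Q] = 4 = [Q(√281, √82):Q], so Q(γ) = Q(√281, √82).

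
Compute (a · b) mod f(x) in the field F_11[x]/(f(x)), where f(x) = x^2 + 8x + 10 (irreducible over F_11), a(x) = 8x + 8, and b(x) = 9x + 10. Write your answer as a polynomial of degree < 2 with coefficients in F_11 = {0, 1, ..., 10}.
a · b ≡ 5x + 9 (mod f(x))

Multiply in F_11[x]: a(x)·b(x) = (8x + 8)·(9x + 10) = 6x^2 + 9x + 3. This has degree ≥ 2, so divide by f(x) over F_11: 6x^2 + 9x + 3 = (6)·(x^2 + 8x + 10) + (5x + 9). Hence a·b ≡ 5x + 9 (mod f). (F_11[x]/(f) is a field with 11^2 = 121 elements since f is irreducible of degree 2.)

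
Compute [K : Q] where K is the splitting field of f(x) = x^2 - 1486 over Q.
[K : Q] = 2

f(x) = x^2 - 1486 factors as (x - √1486)(x + √1486). The splitting field is K = Q(√1486). Since 1486 is squarefree and > 1, it is not a perfect square, so x^2 - 1486 is irreducible over Q and [Q(√1486) : Q] = 2. Hence [K : Q] = 2.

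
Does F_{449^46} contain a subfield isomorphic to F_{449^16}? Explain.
No: F_{449^16} is not a subfield of F_{449^46}

F_{p^m} embeds in F_{p^n} iff m | n. Here 16 ∤ 46 (since 46 = 2·16 + 14 with remainder 14 ≠ 0), so F_{449^16} is not a subfield of F_{449^46}. Equivalently: if it were, the tower law would give 16 = [F_{449^16}:F_449] dividing [F_{449^46}:F_449] = 46, contradiction.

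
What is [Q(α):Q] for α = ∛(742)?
[Q(α):Q] = 3

The minimal polynomial of α is x^3 - 742, irreducible over Q since 742 is not a perfect cube (so x^3 - 742 has no rational root). Hence [Q(α):Q] = deg(m_α) = 3.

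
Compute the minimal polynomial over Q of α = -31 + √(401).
m_α(x) = x^2 + 62x + 560

From α + 31 = √(401), squaring gives (α + 31)^2 = 401, i.e. α^2 + 62α + 961 = 401, so α^2 + 62α + 560 = 0. The discriminant of x^2 + 62x + 560 is (62)^2 - 4·(560) = 3844 - 2240 = 1604, and 4·(401) is not a perfect square in Q since 401 is squarefree and ≠ 1. Hence x^2 + 62x + 560 is irreducible over Q and is the minimal polynomial of α.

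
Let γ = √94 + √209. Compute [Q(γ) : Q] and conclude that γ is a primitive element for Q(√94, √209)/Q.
[Q(γ) : Q] = 4 (equivalently, Q(γ) = Q(√94, √209))

Obviously Q(γ) ⊆ Q(√94, √209), and [Q(√94, √209):Q] = 4 (since 94, 209 are distinct squarefree integers > 1 with 19646 not a perfect square). To show equality we compute the minimal polynomial of γ. From γ = √94 + √209: γ^2 = 94 + 2√(19646) + 209 = 303 + 2√(19646), so γ^2 - 303 = 2√(19646); squaring, (γ^2 - 303)^2 = 4·19646, i.e. γ^4 - 606γ^2 + 91809 - 78584 = 0, i.e. γ^4 - 606γ^2 + 13225 = 0. So γ is a root of x^4 - 606x^2 + 13225. This polynomial is irreducible over Q: it has no rational root (each ±√94 ± √209 is irrational), and any factorization into two quadratics over Q would force √(19646) ∈ Q (pairing opposite roots) or √94, √209 ∈ Q (other pairings), all impossible. Hence [Q(γ):Q] = 4 = [Q(√94, √209):Q], so Q(γ) = Q(√94, √209).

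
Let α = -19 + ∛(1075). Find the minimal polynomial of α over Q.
m_α(x) = x^3 + 57x^2 + 1083x + 5784

Set β = α + 19 = ∛(1075), so β^3 = 1075. Then (α + 19)^3 - 1075 = 0, i.e. α is a root of g(x) = (x + 19)^3 - 1075 = x^3 + 57x^2 + 1083x + 5784. Since g(x) = h(x + 19) where h(x) = x^3 - 1075, and h is irreducible over Q (because 1075 is not a perfect cube, so h has no rational root, and a monic cubic with no rational root is irreducible), g is also irreducible (irreducibility is preserved under the substitution x → x + 19). Hence m_α(x) = x^3 + 57x^2 + 1083x + 5784.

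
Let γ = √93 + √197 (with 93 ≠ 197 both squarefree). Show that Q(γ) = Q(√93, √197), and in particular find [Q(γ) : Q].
[Q(γ) : Q] = 4 (equivalently, Q(γ) = Q(√93, √197))

Obviously Q(γ) ⊆ Q(√93, √197), and [Q(√93, √197):Q] = 4 (since 93, 197 are distinct squarefree integers > 1 with 18321 not a perfect square). To show equality we compute the minimal polynomial of γ. From γ = √93 + √197: γ^2 = 93 + 2√(18321) + 197 = 290 + 2√(18321), so γ^2 - 290 = 2√(18321); squaring, (γ^2 - 290)^2 = 4·18321, i.e. γ^4 - 580γ^2 + 84100 - 73284 = 0, i.e. γ^4 - 580γ^2 + 10816 = 0. So γ is a root of x^4 - 580x^2 + 10816. This polynomial is irreducible over Q: it has no rational root (each ±√93 ± √197 is irrational), and any factorization into two quadratics over Q would force √(18321) ∈ Q (pairing opposite roots) or √93, √197 ∈ Q (other pairings), all impossible. Hence [Q(γ):Q] = 4 = [Q(√93, √197):Q], so Q(γ) = Q(√93, √197).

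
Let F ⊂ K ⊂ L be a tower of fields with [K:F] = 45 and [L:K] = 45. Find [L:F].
[L:F] = 2025

The tower law says that for any tower of field extensions F ⊂ K ⊂ L with finite degrees, [L:F] = [L:K] · [K:F]. Here this gives [L:F] = 45 · 45 = 2025.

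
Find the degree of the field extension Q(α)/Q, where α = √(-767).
[Q(α):Q] = 2

[Q(α):Q] equals the degree of the minimal polynomial of α. Here α^2 = -767 and x^2 + 767 is irreducible (d = -767 is squarefree, ≠ 1, hence not a square), so deg(m_α) = 2. Thus [Q(α):Q] = 2.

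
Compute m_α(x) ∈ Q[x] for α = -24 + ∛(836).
m_α(x) = x^3 + 72x^2 + 1728x + 12988

Set β = α + 24 = ∛(836), so β^3 = 836. Then (α + 24)^3 - 836 = 0, i.e. α is a root of g(x) = (x + 24)^3 - 836 = x^3 + 72x^2 + 1728x + 12988. Since g(x) = h(x + 24) where h(x) = x^3 - 836, and h is irreducible over Q (because 836 is not a perfect cube, so h has no rational root, and a monic cubic with no rational root is irreducible), g is also irreducible (irreducibility is preserved under the substitution x → x + 24). Hence m_α(x) = x^3 + 72x^2 + 1728x + 12988.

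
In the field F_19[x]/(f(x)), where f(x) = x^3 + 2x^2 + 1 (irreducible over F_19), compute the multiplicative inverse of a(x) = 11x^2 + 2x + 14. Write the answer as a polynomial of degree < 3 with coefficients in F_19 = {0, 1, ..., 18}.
a(x)^(-1) ≡ 12x^2 + 3x + 7 (mod f(x))

Since f is irreducible over F_19, F_19[x]/(f) is a field and a(x) ≠ 0 has an inverse. Apply the extended Euclidean algorithm to f(x) and a(x) in F_19[x]: f(x) = (7x + 11)·a(x) + (13x + 18);  a(x) = (14x + 10)·(13x + 18) + (5). The last nonzero remainder is the constant 5 = gcd(f, a) in F_19. Back-substituting through the division chain expresses 5 = s(x)·a(x) + t(x)·f(x) with s(x) ≡ 3x^2 + 15x + 16 (mod f), so (3x^2 + 15x + 16)·a(x) ≡ 5 (mod f). Multiplying by 5^(-1) ≡ 4 in F_19 gives a(x)^(-1) ≡ 4·(3x^2 + 15x + 16) ≡ 12x^2 + 3x + 7 (mod f). Check: (11x^2 + 2x + 14)·(12x^2 + 3x + 7) = 18x^4 + 4x^2 + 18x + 3 ≡ 1 (mod x^3 + 2x^2 + 1).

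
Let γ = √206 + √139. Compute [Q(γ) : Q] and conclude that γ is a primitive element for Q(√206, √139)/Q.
[Q(γ) : Q] = 4 (equivalently, Q(γ) = Q(√206, √139))

Obviously Q(γ) ⊆ Q(√206, √139), and [Q(√206, √139):Q] = 4 (since 206, 139 are distinct squarefree integers > 1 with 28634 not a perfect square). To show equality we compute the minimal polynomial of γ. From γ = √206 + √139: γ^2 = 206 + 2√(28634) + 139 = 345 + 2√(28634), so γ^2 - 345 = 2√(28634); squaring, (γ^2 - 345)^2 = 4·28634, i.e. γ^4 - 690γ^2 + 119025 - 114536 = 0, i.e. γ^4 - 690γ^2 + 4489 = 0. So γ is a root of x^4 - 690x^2 + 4489. This polynomial is irreducible over Q: it has no rational root (each ±√206 ± √139 is irrational), and any factorization into two quadratics over Q would force √(28634) ∈ Q (pairing opposite roots) or √206, √139 ∈ Q (other pairings), all impossible. Hence [Q(γ):Q] = 4 = [Q(√206, √139):Q], so Q(γ) = Q(√206, √139).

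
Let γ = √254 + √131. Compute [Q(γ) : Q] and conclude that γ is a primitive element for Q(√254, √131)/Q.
[Q(γ) : Q] = 4 (equivalently, Q(γ) = Q(√254, √131))

Obviously Q(γ) ⊆ Q(√254, √131), and [Q(√254, √131):Q] = 4 (since 254, 131 are distinct squarefree integers > 1 with 33274 not a perfect square). To show equality we compute the minimal polynomial of γ. From γ = √254 + √131: γ^2 = 254 + 2√(33274) + 131 = 385 + 2√(33274), so γ^2 - 385 = 2√(33274); squaring, (γ^2 - 385)^2 = 4·33274, i.e. γ^4 - 770γ^2 + 148225 - 133096 = 0, i.e. γ^4 - 770γ^2 + 15129 = 0. So γ is a root of x^4 - 770x^2 + 15129. This polynomial is irreducible over Q: it has no rational root (each ±√254 ± √131 is irrational), and any factorization into two quadratics over Q would force √(33274) ∈ Q (pairing opposite roots) or √254, √131 ∈ Q (other pairings), all impossible. Hence [Q(γ):Q] = 4 = [Q(√254, √131):Q], so Q(γ) = Q(√254, √131).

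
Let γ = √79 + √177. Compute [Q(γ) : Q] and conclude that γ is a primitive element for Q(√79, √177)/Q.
[Q(γ) : Q] = 4 (equivalently, Q(γ) = Q(√79, √177))

Obviously Q(γ) ⊆ Q(√79, √177), and [Q(√79, √177):Q] = 4 (since 79, 177 are distinct squarefree integers > 1 with 13983 not a perfect square). To show equality we compute the minimal polynomial of γ. From γ = √79 + √177: γ^2 = 79 + 2√(13983) + 177 = 256 + 2√(13983), so γ^2 - 256 = 2√(13983); squaring, (γ^2 - 256)^2 = 4·13983, i.e. γ^4 - 512γ^2 + 65536 - 55932 = 0, i.e. γ^4 - 512γ^2 + 9604 = 0. So γ is a root of x^4 - 512x^2 + 9604. This polynomial is irreducible over Q: it has no rational root (each ±√79 ± √177 is irrational), and any factorization into two quadratics over Q would force √(13983) ∈ Q (pairing opposite roots) or √79, √177 ∈ Q (other pairings), all impossible. Hence [Q(γ):Q] = 4 = [Q(√79, √177):Q], so Q(γ) = Q(√79, √177).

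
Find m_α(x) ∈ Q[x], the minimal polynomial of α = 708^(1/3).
m_α(x) = x^3 - 708

α satisfies α^3 = 708, so x^3 - 708 annihilates α. By the rational root test, a rational root p/q (in lowest terms) of x^3 - 708 would satisfy p^3 = 708 q^3, forcing q = 1 and p^3 = 708; but 708 is not a perfect cube, contradiction. A monic cubic over Q with no rational root is irreducible (any nontrivial factorization would include a linear factor). Hence x^3 - 708 is the minimal polynomial of α, and in particular [Q(α):Q] = 3.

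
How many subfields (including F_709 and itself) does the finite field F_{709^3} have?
F_{709^3} has 2 subfields

The subfields of F_{p^n} are exactly the fields F_{p^d} for d | n (each is the fixed field of the unique index-d subgroup of Gal(F_{p^n}/F_p) ≅ Z/nZ). The divisors of n = 3 are {1, 3}, giving 2 subfields: F_{709^1}, F_{709^3}.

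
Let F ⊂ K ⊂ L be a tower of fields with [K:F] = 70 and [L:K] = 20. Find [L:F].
[L:F] = 1400

The tower law says that for any tower of field extensions F ⊂ K ⊂ L with finite degrees, [L:F] = [L:K] · [K:F]. Here this gives [L:F] = 20 · 70 = 1400.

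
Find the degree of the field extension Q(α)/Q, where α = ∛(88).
[Q(α):Q] = 3

The minimal polynomial of α is x^3 - 88, irreducible over Q since 88 is not a perfect cube (so x^3 - 88 has no rational root). Hence [Q(α):Q] = deg(m_α) = 3.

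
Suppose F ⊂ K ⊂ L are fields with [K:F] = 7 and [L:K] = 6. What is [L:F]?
[L:F] = 42

The tower law says that for any tower of field extensions F ⊂ K ⊂ L with finite degrees, [L:F] = [L:K] · [K:F]. Here this gives [L:F] = 6 · 7 = 42.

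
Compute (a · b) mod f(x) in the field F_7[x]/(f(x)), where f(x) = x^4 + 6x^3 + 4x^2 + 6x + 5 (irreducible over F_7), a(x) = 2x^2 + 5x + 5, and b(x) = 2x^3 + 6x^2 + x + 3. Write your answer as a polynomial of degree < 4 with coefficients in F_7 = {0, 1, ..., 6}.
a · b ≡ 3x^3 + 4x^2 + 5x + 4 (mod f(x))

Multiply in F_7[x]: a(x)·b(x) = (2x^2 + 5x + 5)·(2x^3 + 6x^2 + x + 3) = 4x^5 + x^4 + 6x^2 + 6x + 1. This has degree ≥ 4, so divide by f(x) over F_7: 4x^5 + x^4 + 6x^2 + 6x + 1 = (4x + 5)·(x^4 + 6x^3 + 4x^2 + 6x + 5) + (3x^3 + 4x^2 + 5x + 4). Hence a·b ≡ 3x^3 + 4x^2 + 5x + 4 (mod f). (F_7[x]/(f) is a field with 7^4 = 2401 elements since f is irreducible of degree 4.)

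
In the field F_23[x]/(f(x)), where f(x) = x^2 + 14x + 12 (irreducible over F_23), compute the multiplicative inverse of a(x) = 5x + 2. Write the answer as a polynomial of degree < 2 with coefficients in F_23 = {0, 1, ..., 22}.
a(x)^(-1) ≡ 6x + 8 (mod f(x))

Since f is irreducible over F_23, F_23[x]/(f) is a field and a(x) ≠ 0 has an inverse. Apply the extended Euclidean algorithm to f(x) and a(x) in F_23[x]: f(x) = (14x + 11)·a(x) + (13). The last nonzero remainder is the constant 13 = gcd(f, a) in F_23. Back-substituting through the division chain expresses 13 = s(x)·a(x) + t(x)·f(x) with s(x) ≡ 9x + 12 (mod f), so (9x + 12)·a(x) ≡ 13 (mod f). Multiplying by 13^(-1) ≡ 16 in F_23 gives a(x)^(-1) ≡ 16·(9x + 12) ≡ 6x + 8 (mod f). Check: (5x + 2)·(6x + 8) = 7x^2 + 6x + 16 ≡ 1 (mod x^2 + 14x + 12).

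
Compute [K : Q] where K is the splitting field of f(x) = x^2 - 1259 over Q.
[K : Q] = 2

f(x) = x^2 - 1259 factors as (x - √1259)(x + √1259). The splitting field is K = Q(√1259). Since 1259 is squarefree and > 1, it is not a perfect square, so x^2 - 1259 is irreducible over Q and [Q(√1259) : Q] = 2. Hence [K : Q] = 2.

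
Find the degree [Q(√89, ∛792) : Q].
[Q(√89, ∛792) : Q] = 6

Let L = Q(√89, ∛792). Since Q(√89) ⊂ L and [Q(√89):Q] = 2, the tower law gives 2 | [L:Q]. Likewise Q(∛792) ⊂ L with [Q(∛792):Q] = 3 (because 792 is not a perfect cube), so 3 | [L:Q]. As gcd(2,3) = 1, [L:Q] is divisible by 6. Conversely L is generated over Q by √89 and ∛792, so [L:Q] ≤ 2·3 = 6. Therefore [Q(√89, ∛792) : Q] = 6.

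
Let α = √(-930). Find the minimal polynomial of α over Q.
m_α(x) = x^2 + 930

α satisfies α^2 + 930 = 0, so x^2 + 930 annihilates α. Since d = -930 is squarefree and ≠ 1, it is not a perfect square in Q, so x^2 + 930 has no rational root and is therefore irreducible over Q (a degree-2 polynomial over a field is irreducible iff it has no root). Hence m_α(x) = x^2 + 930.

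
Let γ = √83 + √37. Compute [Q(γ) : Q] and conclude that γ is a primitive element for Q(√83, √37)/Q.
[Q(γ) : Q] = 4 (equivalently, Q(γ) = Q(√83, √37))

Obviously Q(γ) ⊆ Q(√83, √37), and [Q(√83, √37):Q] = 4 (since 83, 37 are distinct squarefree integers > 1 with 3071 not a perfect square). To show equality we compute the minimal polynomial of γ. From γ = √83 + √37: γ^2 = 83 + 2√(3071) + 37 = 120 + 2√(3071), so γ^2 - 120 = 2√(3071); squaring, (γ^2 - 120)^2 = 4·3071, i.e. γ^4 - 240γ^2 + 14400 - 12284 = 0, i.e. γ^4 - 240γ^2 + 2116 = 0. So γ is a root of x^4 - 240x^2 + 2116. This polynomial is irreducible over Q: it has no rational root (each ±√83 ± √37 is irrational), and any factorization into two quadratics over Q would force √(3071) ∈ Q (pairing opposite roots) or √83, √37 ∈ Q (other pairings), all impossible. Hence [Q(γ):Q] = 4 = [Q(√83, √37):Q], so Q(γ) = Q(√83, √37).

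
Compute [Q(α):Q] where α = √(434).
[Q(α):Q] = 2

[Q(α):Q] equals the degree of the minimal polynomial of α. Here α^2 = 434 and x^2 - 434 is irreducible (d = 434 is squarefree, ≠ 1, hence not a square), so deg(m_α) = 2. Thus [Q(α):Q] = 2.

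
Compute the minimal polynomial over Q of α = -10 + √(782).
m_α(x) = x^2 + 20x - 682

From α + 10 = √(782), squaring gives (α + 10)^2 = 782, i.e. α^2 + 20α + 100 = 782, so α^2 + 20α - 682 = 0. The discriminant of x^2 + 20x - 682 is (20)^2 - 4·(-682) = 400 + 2728 = 3128, and 4·(782) is not a perfect square in Q since 782 is squarefree and ≠ 1. Hence x^2 + 20x - 682 is irreducible over Q and is the minimal polynomial of α.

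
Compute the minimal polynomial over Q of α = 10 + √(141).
m_α(x) = x^2 - 20x - 41

From α - 10 = √(141), squaring gives (α - 10)^2 = 141, i.e. α^2 - 20α + 100 = 141, so α^2 - 20α - 41 = 0. The discriminant of x^2 - 20x - 41 is (-20)^2 - 4·(-41) = 400 + 164 = 564, and 4·(141) is not a perfect square in Q since 141 is squarefree and ≠ 1. Hence x^2 - 20x - 41 is irreducible over Q and is the minimal polynomial of α.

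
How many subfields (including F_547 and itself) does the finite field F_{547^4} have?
F_{547^4} has 3 subfields

The subfields of F_{p^n} are exactly the fields F_{p^d} for d | n (each is the fixed field of the unique index-d subgroup of Gal(F_{p^n}/F_p) ≅ Z/nZ). The divisors of n = 4 are {1, 2, 4}, giving 3 subfields: F_{547^1}, F_{547^2}, F_{547^4}.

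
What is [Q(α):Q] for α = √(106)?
[Q(α):Q] = 2

[Q(α):Q] equals the degree of the minimal polynomial of α. Here α^2 = 106 and x^2 - 106 is irreducible (d = 106 is squarefree, ≠ 1, hence not a square), so deg(m_α) = 2. Thus [Q(α):Q] = 2.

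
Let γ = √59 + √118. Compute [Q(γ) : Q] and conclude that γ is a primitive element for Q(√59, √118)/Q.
[Q(γ) : Q] = 4 (equivalently, Q(γ) = Q(√59, √118))

Obviously Q(γ) ⊆ Q(√59, √118), and [Q(√59, √118):Q] = 4 (since 59, 118 are distinct squarefree integers > 1 with 6962 not a perfect square). To show equality we compute the minimal polynomial of γ. From γ = √59 + √118: γ^2 = 59 + 2√(6962) + 118 = 177 + 2√(6962), so γ^2 - 177 = 2√(6962); squaring, (γ^2 - 177)^2 = 4·6962, i.e. γ^4 - 354γ^2 + 31329 - 27848 = 0, i.e. γ^4 - 354γ^2 + 3481 = 0. So γ is a root of x^4 - 354x^2 + 3481. This polynomial is irreducible over Q: it has no rational root (each ±√59 ± √118 is irrational), and any factorization into two quadratics over Q would force √(6962) ∈ Q (pairing opposite roots) or √59, √118 ∈ Q (other pairings), all impossible. Hence [Q(γ):Q] = 4 = [Q(√59, √118):Q], so Q(γ) = Q(√59, √118).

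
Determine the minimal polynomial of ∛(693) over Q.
m_α(x) = x^3 - 693

α satisfies α^3 = 693, so x^3 - 693 annihilates α. By the rational root test, a rational root p/q (in lowest terms) of x^3 - 693 would satisfy p^3 = 693 q^3, forcing q = 1 and p^3 = 693; but 693 is not a perfect cube, contradiction. A monic cubic over Q with no rational root is irreducible (any nontrivial factorization would include a linear factor). Hence x^3 - 693 is the minimal polynomial of α, and in particular [Q(α):Q] = 3.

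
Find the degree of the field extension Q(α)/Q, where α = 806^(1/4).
[Q(α):Q] = 4

α is a root of x^4 - 806. By Eisenstein's criterion at the prime p = 2 (which divides the constant term 806 but p^2 = 4 does not, since 806 is squarefree), x^4 - 806 is irreducible over Q. Hence [Q(α):Q] = 4.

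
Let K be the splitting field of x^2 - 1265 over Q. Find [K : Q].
[K : Q] = 2

f(x) = x^2 - 1265 factors as (x - √1265)(x + √1265). The splitting field is K = Q(√1265). Since 1265 is squarefree and > 1, it is not a perfect square, so x^2 - 1265 is irreducible over Q and [Q(√1265) : Q] = 2. Hence [K : Q] = 2.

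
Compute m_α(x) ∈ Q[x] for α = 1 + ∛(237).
m_α(x) = x^3 - 3x^2 + 3x - 238

Set β = α - 1 = ∛(237), so β^3 = 237. Then (α - 1)^3 - 237 = 0, i.e. α is a root of g(x) = (x - 1)^3 - 237 = x^3 - 3x^2 + 3x - 238. Since g(x) = h(x - 1) where h(x) = x^3 - 237, and h is irreducible over Q (because 237 is not a perfect cube, so h has no rational root, and a monic cubic with no rational root is irreducible), g is also irreducible (irreducibility is preserved under the substitution x → x - 1). Hence m_α(x) = x^3 - 3x^2 + 3x - 238.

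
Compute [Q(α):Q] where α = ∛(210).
[Q(α):Q] = 3

The minimal polynomial of α is x^3 - 210, irreducible over Q since 210 is not a perfect cube (so x^3 - 210 has no rational root). Hence [Q(α):Q] = deg(m_α) = 3.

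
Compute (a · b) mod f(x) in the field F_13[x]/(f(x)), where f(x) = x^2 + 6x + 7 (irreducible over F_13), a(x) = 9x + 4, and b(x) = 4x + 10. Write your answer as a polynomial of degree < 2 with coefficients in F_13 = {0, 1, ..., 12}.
a · b ≡ 7x + 9 (mod f(x))

Multiply in F_13[x]: a(x)·b(x) = (9x + 4)·(4x + 10) = 10x^2 + 2x + 1. This has degree ≥ 2, so divide by f(x) over F_13: 10x^2 + 2x + 1 = (10)·(x^2 + 6x + 7) + (7x + 9). Hence a·b ≡ 7x + 9 (mod f). (F_13[x]/(f) is a field with 13^2 = 169 elements since f is irreducible of degree 2.)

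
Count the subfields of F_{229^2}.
F_{229^2} has 2 subfields

The subfields of F_{p^n} are exactly the fields F_{p^d} for d | n (each is the fixed field of the unique index-d subgroup of Gal(F_{p^n}/F_p) ≅ Z/nZ). The divisors of n = 2 are {1, 2}, giving 2 subfields: F_{229^1}, F_{229^2}.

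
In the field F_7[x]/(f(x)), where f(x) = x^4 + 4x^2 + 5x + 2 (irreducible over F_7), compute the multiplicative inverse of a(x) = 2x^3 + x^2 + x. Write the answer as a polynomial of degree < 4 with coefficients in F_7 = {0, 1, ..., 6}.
a(x)^(-1) ≡ 2x^3 + 5x^2 + 6x + 4 (mod f(x))

Since f is irreducible over F_7, F_7[x]/(f) is a field and a(x) ≠ 0 has an inverse. Apply the extended Euclidean algorithm to f(x) and a(x) in F_7[x]: f(x) = (4x + 5)·a(x) + (2x^2 + 2);  a(x) = (x + 4)·(2x^2 + 2) + (6x + 6);  (2x^2 + 2) = (5x + 2)·(6x + 6) + (4). The last nonzero remainder is the constant 4 = gcd(f, a) in F_7. Back-substituting through the division chain expresses 4 = s(x)·a(x) + t(x)·f(x) with s(x) ≡ x^3 + 6x^2 + 3x + 2 (mod f), so (x^3 + 6x^2 + 3x + 2)·a(x) ≡ 4 (mod f). Multiplying by 4^(-1) ≡ 2 in F_7 gives a(x)^(-1) ≡ 2·(x^3 + 6x^2 + 3x + 2) ≡ 2x^3 + 5x^2 + 6x + 4 (mod f). Check: (2x^3 + x^2 + x)·(2x^3 + 5x^2 + 6x + 4) = 4x^6 + 5x^5 + 5x^4 + 5x^3 + 3x^2 + 4x ≡ 1 (mod x^4 + 4x^2 + 5x + 2).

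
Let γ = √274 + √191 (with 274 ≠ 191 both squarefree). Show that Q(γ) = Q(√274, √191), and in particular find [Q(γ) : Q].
[Q(γ) : Q] = 4 (equivalently, Q(γ) = Q(√274, √191))

Obviously Q(γ) ⊆ Q(√274, √191), and [Q(√274, √191):Q] = 4 (since 274, 191 are distinct squarefree integers > 1 with 52334 not a perfect square). To show equality we compute the minimal polynomial of γ. From γ = √274 + √191: γ^2 = 274 + 2√(52334) + 191 = 465 + 2√(52334), so γ^2 - 465 = 2√(52334); squaring, (γ^2 - 465)^2 = 4·52334, i.e. γ^4 - 930γ^2 + 216225 - 209336 = 0, i.e. γ^4 - 930γ^2 + 6889 = 0. So γ is a root of x^4 - 930x^2 + 6889. This polynomial is irreducible over Q: it has no rational root (each ±√274 ± √191 is irrational), and any factorization into two quadratics over Q would force √(52334) ∈ Q (pairing opposite roots) or √274, √191 ∈ Q (other pairings), all impossible. Hence [Q(γ):Q] = 4 = [Q(√274, √191):Q], so Q(γ) = Q(√274, √191).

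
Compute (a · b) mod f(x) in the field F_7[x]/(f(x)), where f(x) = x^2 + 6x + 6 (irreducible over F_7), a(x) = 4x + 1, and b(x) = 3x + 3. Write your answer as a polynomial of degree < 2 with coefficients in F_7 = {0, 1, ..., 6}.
a · b ≡ 6x + 1 (mod f(x))

Multiply in F_7[x]: a(x)·b(x) = (4x + 1)·(3x + 3) = 5x^2 + x + 3. This has degree ≥ 2, so divide by f(x) over F_7: 5x^2 + x + 3 = (5)·(x^2 + 6x + 6) + (6x + 1). Hence a·b ≡ 6x + 1 (mod f). (F_7[x]/(f) is a field with 7^2 = 49 elements since f is irreducible of degree 2.)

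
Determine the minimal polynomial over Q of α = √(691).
m_α(x) = x^2 - 691

α satisfies α^2 - 691 = 0, so x^2 - 691 annihilates α. Since d = 691 is squarefree and ≠ 1, it is not a perfect square in Q, so x^2 - 691 has no rational root and is therefore irreducible over Q (a degree-2 polynomial over a field is irreducible iff it has no root). Hence m_α(x) = x^2 - 691.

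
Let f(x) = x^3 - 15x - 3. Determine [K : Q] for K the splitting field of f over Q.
[K : Q] = 6

By the rational root test, any rational root of the monic integer polynomial f(x) = x^3 - 15x - 3 must be an integer dividing the constant term -3, i.e. one of ±{1, 3}. Evaluating: f(1) = -17, f(-1) = 11, f(3) = -21, f(-3) = 15; none is 0, so f has no rational root and is therefore irreducible over Q (a cubic with no linear factor over a field is irreducible). For an irreducible cubic, the Galois group is A_3 or S_3 according as the discriminant disc(f) = -4a^3 - 27b^2 = -4·(-15)^3 - 27·(-3)^2 = 13257 is or is not a square in Q. Here disc(f) = 13257 is not a perfect square in Q, so the Galois group of f over Q is not contained in A_3 and must be all of S_3. The splitting field has degree |S_3| = 6 over Q, so [K : Q] = 6.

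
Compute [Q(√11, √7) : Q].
[Q(√11, √7) : Q] = 4

[Q(√11):Q] = 2 (min poly x^2 - 11, irreducible since 11 is squarefree > 1). For the top step, suppose √7 ∈ Q(√11), say √7 = c + d√11 with c, d ∈ Q. Squaring: 7 = c^2 + 11d^2 + 2cd√11. Since √11 ∉ Q this forces 2cd = 0. If d = 0 then √7 = c ∈ Q, contradicting 7 squarefree > 1. If c = 0 then 7 = 11d^2, so 11·7 = (11d)^2 is a perfect square in Q — but 11·7 = 77 is not a perfect square (since 11 and 7 are distinct squarefree integers). Contradiction. Hence √7 ∉ Q(√11), so x^2 - 7 stays irreducible over Q(√11) and [Q(√11, √7) : Q(√11)] = 2. By the tower law, [Q(√11, √7) : Q] = 2 · 2 = 4.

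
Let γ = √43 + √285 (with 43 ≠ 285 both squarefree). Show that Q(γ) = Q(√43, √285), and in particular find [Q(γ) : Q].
[Q(γ) : Q] = 4 (equivalently, Q(γ) = Q(√43, √285))

Obviously Q(γ) ⊆ Q(√43, √285), and [Q(√43, √285):Q] = 4 (since 43, 285 are distinct squarefree integers > 1 with 12255 not a perfect square). To show equality we compute the minimal polynomial of γ. From γ = √43 + √285: γ^2 = 43 + 2√(12255) + 285 = 328 + 2√(12255), so γ^2 - 328 = 2√(12255); squaring, (γ^2 - 328)^2 = 4·12255, i.e. γ^4 - 656γ^2 + 107584 - 49020 = 0, i.e. γ^4 - 656γ^2 + 58564 = 0. So γ is a root of x^4 - 656x^2 + 58564. This polynomial is irreducible over Q: it has no rational root (each ±√43 ± √285 is irrational), and any factorization into two quadratics over Q would force √(12255) ∈ Q (pairing opposite roots) or √43, √285 ∈ Q (other pairings), all impossible. Hence [Q(γ):Q] = 4 = [Q(√43, √285):Q], so Q(γ) = Q(√43, √285).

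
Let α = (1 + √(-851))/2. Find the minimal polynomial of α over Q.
m_α(x) = x^2 - x + 213

From 2α - 1 = √(-851), squaring gives (2α - 1)^2 = -851, i.e. 4α^2 - 4α + 1 = -851, so α^2 - α + (1 + 851)/4 = 0. Since -851 ≡ 1 (mod 4), (1 + 851)/4 = 213 ∈ Z. The polynomial x^2 - x + 213 has discriminant 1 - 4·(213) = -851, which is not a perfect square in Q (d = -851 is squarefree and ≠ 1), so x^2 - x + 213 is irreducible over Q. It is the minimal polynomial of α.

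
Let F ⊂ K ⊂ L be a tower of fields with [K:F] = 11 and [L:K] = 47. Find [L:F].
[L:F] = 517

The tower law says that for any tower of field extensions F ⊂ K ⊂ L with finite degrees, [L:F] = [L:K] · [K:F]. Here this gives [L:F] = 47 · 11 = 517.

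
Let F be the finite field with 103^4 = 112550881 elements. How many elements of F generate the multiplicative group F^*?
There are φ(112550880) = 26050560 primitive elements

F_q^* is cyclic of order q - 1 = 112550880. A cyclic group of order m has exactly φ(m) generators. Here m = 112550880 = 2^5 · 3 · 5 · 13 · 17 · 1061, so the number of primitive elements is φ(112550880) = 26050560.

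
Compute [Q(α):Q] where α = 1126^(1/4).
[Q(α):Q] = 4

α is a root of x^4 - 1126. By Eisenstein's criterion at the prime p = 2 (which divides the constant term 1126 but p^2 = 4 does not, since 1126 is squarefree), x^4 - 1126 is irreducible over Q. Hence [Q(α):Q] = 4.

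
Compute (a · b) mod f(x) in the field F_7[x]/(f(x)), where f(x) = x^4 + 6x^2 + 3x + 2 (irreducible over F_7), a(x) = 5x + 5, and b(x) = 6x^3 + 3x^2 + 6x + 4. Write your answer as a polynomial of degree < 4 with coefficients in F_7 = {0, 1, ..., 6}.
a · b ≡ 3x^3 + 5x^2 + 2x + 2 (mod f(x))

Multiply in F_7[x]: a(x)·b(x) = (5x + 5)·(6x^3 + 3x^2 + 6x + 4) = 2x^4 + 3x^3 + 3x^2 + x + 6. This has degree ≥ 4, so divide by f(x) over F_7: 2x^4 + 3x^3 + 3x^2 + x + 6 = (2)·(x^4 + 6x^2 + 3x + 2) + (3x^3 + 5x^2 + 2x + 2). Hence a·b ≡ 3x^3 + 5x^2 + 2x + 2 (mod f). (F_7[x]/(f) is a field with 7^4 = 2401 elements since f is irreducible of degree 4.)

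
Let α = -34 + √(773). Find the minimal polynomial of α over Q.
m_α(x) = x^2 + 68x + 383

From α + 34 = √(773), squaring gives (α + 34)^2 = 773, i.e. α^2 + 68α + 1156 = 773, so α^2 + 68α + 383 = 0. The discriminant of x^2 + 68x + 383 is (68)^2 - 4·(383) = 4624 - 1532 = 3092, and 4·(773) is not a perfect square in Q since 773 is squarefree and ≠ 1. Hence x^2 + 68x + 383 is irreducible over Q and is the minimal polynomial of α.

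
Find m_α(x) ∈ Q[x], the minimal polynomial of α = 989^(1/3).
m_α(x) = x^3 - 989

α satisfies α^3 = 989, so x^3 - 989 annihilates α. By the rational root test, a rational root p/q (in lowest terms) of x^3 - 989 would satisfy p^3 = 989 q^3, forcing q = 1 and p^3 = 989; but 989 is not a perfect cube, contradiction. A monic cubic over Q with no rational root is irreducible (any nontrivial factorization would include a linear factor). Hence x^3 - 989 is the minimal polynomial of α, and in particular [Q(α):Q] = 3.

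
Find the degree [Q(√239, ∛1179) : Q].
[Q(√239, ∛1179) : Q] = 6

Let L = Q(√239, ∛1179). Since Q(√239) ⊂ L and [Q(√239):Q] = 2, the tower law gives 2 | [L:Q]. Likewise Q(∛1179) ⊂ L with [Q(∛1179):Q] = 3 (because 1179 is not a perfect cube), so 3 | [L:Q]. As gcd(2,3) = 1, [L:Q] is divisible by 6. Conversely L is generated over Q by √239 and ∛1179, so [L:Q] ≤ 2·3 = 6. Therefore [Q(√239, ∛1179) : Q] = 6.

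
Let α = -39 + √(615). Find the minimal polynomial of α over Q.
m_α(x) = x^2 + 78x + 906

From α + 39 = √(615), squaring gives (α + 39)^2 = 615, i.e. α^2 + 78α + 1521 = 615, so α^2 + 78α + 906 = 0. The discriminant of x^2 + 78x + 906 is (78)^2 - 4·(906) = 6084 - 3624 = 2460, and 4·(615) is not a perfect square in Q since 615 is squarefree and ≠ 1. Hence x^2 + 78x + 906 is irreducible over Q and is the minimal polynomial of α.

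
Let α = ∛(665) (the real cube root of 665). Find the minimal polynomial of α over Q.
m_α(x) = x^3 - 665

α satisfies α^3 = 665, so x^3 - 665 annihilates α. By the rational root test, a rational root p/q (in lowest terms) of x^3 - 665 would satisfy p^3 = 665 q^3, forcing q = 1 and p^3 = 665; but 665 is not a perfect cube, contradiction. A monic cubic over Q with no rational root is irreducible (any nontrivial factorization would include a linear factor). Hence x^3 - 665 is the minimal polynomial of α, and in particular [Q(α):Q] = 3.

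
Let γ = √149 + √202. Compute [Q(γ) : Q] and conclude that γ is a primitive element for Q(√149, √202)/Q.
[Q(γ) : Q] = 4 (equivalently, Q(γ) = Q(√149, √202))

Obviously Q(γ) ⊆ Q(√149, √202), and [Q(√149, √202):Q] = 4 (since 149, 202 are distinct squarefree integers > 1 with 30098 not a perfect square). To show equality we compute the minimal polynomial of γ. From γ = √149 + √202: γ^2 = 149 + 2√(30098) + 202 = 351 + 2√(30098), so γ^2 - 351 = 2√(30098); squaring, (γ^2 - 351)^2 = 4·30098, i.e. γ^4 - 702γ^2 + 123201 - 120392 = 0, i.e. γ^4 - 702γ^2 + 2809 = 0. So γ is a root of x^4 - 702x^2 + 2809. This polynomial is irreducible over Q: it has no rational root (each ±√149 ± √202 is irrational), and any factorization into two quadratics over Q would force √(30098) ∈ Q (pairing opposite roots) or √149, √202 ∈ Q (other pairings), all impossible. Hence [Q(γ):Q] = 4 = [Q(√149, √202):Q], so Q(γ) = Q(√149, √202).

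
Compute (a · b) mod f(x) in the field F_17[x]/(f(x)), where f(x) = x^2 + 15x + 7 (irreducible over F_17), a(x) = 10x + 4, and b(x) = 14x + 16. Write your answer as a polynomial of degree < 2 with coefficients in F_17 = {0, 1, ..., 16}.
a · b ≡ 3x + 2 (mod f(x))

Multiply in F_17[x]: a(x)·b(x) = (10x + 4)·(14x + 16) = 4x^2 + 12x + 13. This has degree ≥ 2, so divide by f(x) over F_17: 4x^2 + 12x + 13 = (4)·(x^2 + 15x + 7) + (3x + 2). Hence a·b ≡ 3x + 2 (mod f). (F_17[x]/(f) is a field with 17^2 = 289 elements since f is irreducible of degree 2.)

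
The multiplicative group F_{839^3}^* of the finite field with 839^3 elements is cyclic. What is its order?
|F_{839^3}^*| = 590589718

F_{839^3} has 839^3 = 590589719 elements; its multiplicative group consists of all nonzero elements, so |F_{839^3}^*| = 590589719 - 1 = 590589718. (It is cyclic since any finite subgroup of the multiplicative group of a field is cyclic.)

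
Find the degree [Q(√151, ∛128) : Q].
[Q(√151, ∛128) : Q] = 6

Let L = Q(√151, ∛128). Since Q(√151) ⊂ L and [Q(√151):Q] = 2, the tower law gives 2 | [L:Q]. Likewise Q(∛128) ⊂ L with [Q(∛128):Q] = 3 (because 128 is not a perfect cube), so 3 | [L:Q]. As gcd(2,3) = 1, [L:Q] is divisible by 6. Conversely L is generated over Q by √151 and ∛128, so [L:Q] ≤ 2·3 = 6. Therefore [Q(√151, ∛128) : Q] = 6.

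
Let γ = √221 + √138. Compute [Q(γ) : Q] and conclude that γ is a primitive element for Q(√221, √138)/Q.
[Q(γ) : Q] = 4 (equivalently, Q(γ) = Q(√221, √138))

Obviously Q(γ) ⊆ Q(√221, √138), and [Q(√221, √138):Q] = 4 (since 221, 138 are distinct squarefree integers > 1 with 30498 not a perfect square). To show equality we compute the minimal polynomial of γ. From γ = √221 + √138: γ^2 = 221 + 2√(30498) + 138 = 359 + 2√(30498), so γ^2 - 359 = 2√(30498); squaring, (γ^2 - 359)^2 = 4·30498, i.e. γ^4 - 718γ^2 + 128881 - 121992 = 0, i.e. γ^4 - 718γ^2 + 6889 = 0. So γ is a root of x^4 - 718x^2 + 6889. This polynomial is irreducible over Q: it has no rational root (each ±√221 ± √138 is irrational), and any factorization into two quadratics over Q would force √(30498) ∈ Q (pairing opposite roots) or √221, √138 ∈ Q (other pairings), all impossible. Hence [Q(γ):Q] = 4 = [Q(√221, √138):Q], so Q(γ) = Q(√221, √138).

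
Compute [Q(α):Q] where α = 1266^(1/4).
[Q(α):Q] = 4

α is a root of x^4 - 1266. By Eisenstein's criterion at the prime p = 2 (which divides the constant term 1266 but p^2 = 4 does not, since 1266 is squarefree), x^4 - 1266 is irreducible over Q. Hence [Q(α):Q] = 4.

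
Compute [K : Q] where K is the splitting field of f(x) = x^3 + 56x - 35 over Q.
[K : Q] = 6

By the rational root test, any rational root of the monic integer polynomial f(x) = x^3 + 56x - 35 must be an integer dividing the constant term -35, i.e. one of ±{1, 5, 7, 35}. Evaluating: f(1) = 22, f(-1) = -92, f(5) = 370, f(-5) = -440, f(7) = 700, f(-7) = -770, f(35) = 44800, f(-35) = -44870; none is 0, so f has no rational root and is therefore irreducible over Q (a cubic with no linear factor over a field is irreducible). For an irreducible cubic, the Galois group is A_3 or S_3 according as the discriminant disc(f) = -4a^3 - 27b^2 = -4·(56)^3 - 27·(-35)^2 = -735539 is or is not a square in Q. Here disc(f) = -735539 is not a perfect square in Q, so the Galois group of f over Q is not contained in A_3 and must be all of S_3. The splitting field has degree |S_3| = 6 over Q, so [K : Q] = 6.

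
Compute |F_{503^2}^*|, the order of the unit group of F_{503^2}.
|F_{503^2}^*| = 253008

F_{503^2} has 503^2 = 253009 elements; its multiplicative group consists of all nonzero elements, so |F_{503^2}^*| = 253009 - 1 = 253008. (It is cyclic since any finite subgroup of the multiplicative group of a field is cyclic.)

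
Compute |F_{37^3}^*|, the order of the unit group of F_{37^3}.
|F_{37^3}^*| = 50652

F_{37^3} has 37^3 = 50653 elements; its multiplicative group consists of all nonzero elements, so |F_{37^3}^*| = 50653 - 1 = 50652. (It is cyclic since any finite subgroup of the multiplicative group of a field is cyclic.)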